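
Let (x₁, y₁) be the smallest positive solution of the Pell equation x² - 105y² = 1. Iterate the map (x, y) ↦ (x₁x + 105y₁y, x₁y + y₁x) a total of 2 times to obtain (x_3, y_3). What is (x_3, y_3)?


Step 1: Find the fundamental solution (x₁, y₁) of x² - 105y² = 1.
  Expand √105 as a continued fraction. a₀ = ⌊√105⌋ = 10; iterate m_{k+1} = d_k·a_k − m_k, d_{k+1} = (105 − m_{k+1}²)/d_k, a_{k+1} = ⌊(a₀ + m_{k+1})/d_{k+1}⌋ (starting m₀ = 0, d₀ = 1), with convergents p_k = a_k·p_{k-1} + p_{k-2}, q_k = a_k·q_{k-1} + q_{k-2} (p₋₁ = 1, q₋₁ = 0):
  k = 0: a₀ = 10; p₀/q₀ = 10/1; p₀² − 105·q₀² = 100 − 105 = -5.
  k = 1: m = 10, d = 5, a = ⌊(10 + 10)/5⌋ = 4; p/q = (4·10 + 1)/(4·1 + 0) = 41/4; p² − 105·q² = 1681 − 1680 = 1.
  The first convergent with p² − 105·q² = 1 gives the fundamental solution (x₁, y₁) = (41, 4).
Step 2: Apply the recurrence (x_{n+1}, y_{n+1}) = (x₁x_n + 105y₁y_n, x₁y_n + y₁x_n) repeatedly.
  From (x_1, y_1) = (41, 4): x_2 = 41·41 + 105·4·4 = 3361; y_2 = 41·4 + 4·41 = 328.
  From (x_2, y_2) = (3361, 328): x_3 = 41·3361 + 105·4·328 = 275561; y_3 = 41·328 + 4·3361 = 26892.
Step 3: Verify x_3² - 105·y_3² = 75933864721 - 75933864720 = 1 (should be 1). ✓

(x_1, y_1) = (41, 4); (x_3, y_3) = (275561, 26892).


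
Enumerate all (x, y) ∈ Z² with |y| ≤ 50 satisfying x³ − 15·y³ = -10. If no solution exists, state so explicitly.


The equation is x³ - 15y³ = -10. For fixed y, x³ = 15·y³ − 10, so a solution requires the RHS to be a perfect cube.
Strategy: iterate y from -50 to 50, compute RHS = 15·y³ − 10, and check whether it is a (positive or negative) perfect cube.
Check small values of y:
  y = 0: RHS = -10 is not a perfect cube.
  y = 1: RHS = 5 is not a perfect cube.
  y = -1: RHS = -25 is not a perfect cube.
  y = 2: RHS = 110 is not a perfect cube.
  y = -2: RHS = -130 is not a perfect cube.
  y = 3: RHS = 395 is not a perfect cube.
  y = -3: RHS = -415 is not a perfect cube.
Continuing the search up to |y| = 50 finds no solutions either.
No (x, y) in the scanned range satisfies the equation.

No integer solutions with |y| ≤ 50.


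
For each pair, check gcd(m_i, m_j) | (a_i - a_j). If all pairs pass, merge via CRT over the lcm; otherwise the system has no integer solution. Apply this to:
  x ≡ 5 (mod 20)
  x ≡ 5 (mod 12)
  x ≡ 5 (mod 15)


Moduli 20, 12, 15 are not pairwise coprime, so CRT works modulo lcm(m_i) when all pairwise compatibility conditions hold.
Pairwise compatibility: gcd(m_i, m_j) must divide a_i - a_j for every pair.
Merge one congruence at a time:
  Start: x ≡ 5 (mod 20).
  Combine with x ≡ 5 (mod 12): gcd(20, 12) = 4; 5 - 5 = 0, which IS divisible by 4, so compatible.
    Write x = 5 + 20·t and substitute into x ≡ 5 (mod 12): 20·t ≡ 5 − 5 = 0 (mod 12).
    Divide the congruence (and modulus) by g = 4: 5·t ≡ 0 (mod 3).
    Reduce coefficients mod 3: 2·t ≡ 0 (mod 3).
    The inverse of 2 mod 3 is 2 (since 2·2 = 4 = 1·3 + 1), so t ≡ 2·0 = 0 ≡ 0 (mod 3).
    Then x = 5 + 20·0 = 5, valid modulo lcm(20, 12) = 60: x ≡ 5 (mod 60).
  Combine with x ≡ 5 (mod 15): gcd(60, 15) = 15; 5 - 5 = 0, which IS divisible by 15, so compatible.
    Write x = 5 + 60·t and substitute into x ≡ 5 (mod 15): 60·t ≡ 5 − 5 = 0 (mod 15).
    Divide the congruence (and modulus) by g = 15: 4·t ≡ 0 (mod 1).
    Modulo 1 every t works; take t = 0.
    Then x = 5 + 60·0 = 5, valid modulo lcm(60, 15) = 60: x ≡ 5 (mod 60).
Verify: 5 mod 20 = 5, 5 mod 12 = 5, 5 mod 15 = 5.

x ≡ 5 (mod 60).


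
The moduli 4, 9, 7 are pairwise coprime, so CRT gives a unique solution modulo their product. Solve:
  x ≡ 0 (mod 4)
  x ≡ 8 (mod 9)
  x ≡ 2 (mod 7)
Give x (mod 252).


Moduli 4, 9, 7 are pairwise coprime; by CRT there is a unique solution modulo M = 4 · 9 · 7 = 252.
Solve pairwise, accumulating the modulus:
  Start with x ≡ 0 (mod 4).
  Combine with x ≡ 8 (mod 9): since gcd(4, 9) = 1, we get a unique residue mod 36.
    Write x = 0 + 4·t and substitute into x ≡ 8 (mod 9): 4·t ≡ 8 − 0 = 8 (mod 9).
    The inverse of 4 mod 9 is 7 (since 4·7 = 28 = 3·9 + 1), so t ≡ 7·8 = 56 ≡ 2 (mod 9).
    Then x = 0 + 4·2 = 8, valid modulo lcm(4, 9) = 36: x ≡ 8 (mod 36).
  Combine with x ≡ 2 (mod 7): since gcd(36, 7) = 1, we get a unique residue mod 252.
    Write x = 8 + 36·t and substitute into x ≡ 2 (mod 7): 36·t ≡ 2 − 8 = -6 (mod 7).
    Reduce coefficients mod 7: 1·t ≡ 1 (mod 7).
    So t ≡ 1 (mod 7).
    Then x = 8 + 36·1 = 44, valid modulo lcm(36, 7) = 252: x ≡ 44 (mod 252).
Verify: 44 mod 4 = 0 ✓, 44 mod 9 = 8 ✓, 44 mod 7 = 2 ✓.

x ≡ 44 (mod 252).


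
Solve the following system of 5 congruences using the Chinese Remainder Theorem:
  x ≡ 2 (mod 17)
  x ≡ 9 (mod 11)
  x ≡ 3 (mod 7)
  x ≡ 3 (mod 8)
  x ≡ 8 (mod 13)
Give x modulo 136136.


Product of moduli M = 17 · 11 · 7 · 8 · 13 = 136136.
Merge one congruence at a time:
  Start: x ≡ 2 (mod 17).
  Combine with x ≡ 9 (mod 11); new modulus lcm = 187.
    Write x = 2 + 17·t and substitute into x ≡ 9 (mod 11): 17·t ≡ 9 − 2 = 7 (mod 11).
    Reduce coefficients mod 11: 6·t ≡ 7 (mod 11).
    The inverse of 6 mod 11 is 2 (since 6·2 = 12 = 1·11 + 1), so t ≡ 2·7 = 14 ≡ 3 (mod 11).
    Then x = 2 + 17·3 = 53, valid modulo lcm(17, 11) = 187: x ≡ 53 (mod 187).
  Combine with x ≡ 3 (mod 7); new modulus lcm = 1309.
    Write x = 53 + 187·t and substitute into x ≡ 3 (mod 7): 187·t ≡ 3 − 53 = -50 (mod 7).
    Reduce coefficients mod 7: 5·t ≡ 6 (mod 7).
    The inverse of 5 mod 7 is 3 (since 5·3 = 15 = 2·7 + 1), so t ≡ 3·6 = 18 ≡ 4 (mod 7).
    Then x = 53 + 187·4 = 801, valid modulo lcm(187, 7) = 1309: x ≡ 801 (mod 1309).
  Combine with x ≡ 3 (mod 8); new modulus lcm = 10472.
    Write x = 801 + 1309·t and substitute into x ≡ 3 (mod 8): 1309·t ≡ 3 − 801 = -798 (mod 8).
    Reduce coefficients mod 8: 5·t ≡ 2 (mod 8).
    The inverse of 5 mod 8 is 5 (since 5·5 = 25 = 3·8 + 1), so t ≡ 5·2 = 10 ≡ 2 (mod 8).
    Then x = 801 + 1309·2 = 3419, valid modulo lcm(1309, 8) = 10472: x ≡ 3419 (mod 10472).
  Combine with x ≡ 8 (mod 13); new modulus lcm = 136136.
    Write x = 3419 + 10472·t and substitute into x ≡ 8 (mod 13): 10472·t ≡ 8 − 3419 = -3411 (mod 13).
    Reduce coefficients mod 13: 7·t ≡ 8 (mod 13).
    The inverse of 7 mod 13 is 2 (since 7·2 = 14 = 1·13 + 1), so t ≡ 2·8 = 16 ≡ 3 (mod 13).
    Then x = 3419 + 10472·3 = 34835, valid modulo lcm(10472, 13) = 136136: x ≡ 34835 (mod 136136).
Verify against each original: 34835 mod 17 = 2, 34835 mod 11 = 9, 34835 mod 7 = 3, 34835 mod 8 = 3, 34835 mod 13 = 8.

x ≡ 34835 (mod 136136).


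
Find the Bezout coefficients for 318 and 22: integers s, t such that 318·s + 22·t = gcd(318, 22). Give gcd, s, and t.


Euclidean algorithm on (318, 22) — divide until remainder is 0:
  318 = 14 · 22 + 10
  22 = 2 · 10 + 2
  10 = 5 · 2 + 0
gcd(318, 22) = 2.
Track Bezout coefficients alongside the remainders: start with r₀ = 318 = a·1 + b·0 (s = 1, t = 0) and r₁ = 22 = a·0 + b·1 (s = 0, t = 1); each new remainder r_{k+1} = r_{k-1} − q_k·r_k inherits s_{k+1} = s_{k-1} − q_k·s_k, t_{k+1} = t_{k-1} − q_k·t_k, so r_k = a·s_k + b·t_k at every step:
  q = 14: r = 10, s = 1 − 14·0 = 1, t = 0 − 14·1 = -14  (check: 318·1 + 22·(-14) = 10)
  q = 2: r = 2, s = 0 − 2·1 = -2, t = 1 − 2·(-14) = 29  (check: 318·(-2) + 22·29 = 2)
The row with r = 2 (the gcd) gives the Bezout coefficients s = -2, t = 29.
Result: 318 · (-2) + 22 · (29) = 2.

gcd(318, 22) = 2; s = -2, t = 29 (check: 318·(-2) + 22·29 = 2).


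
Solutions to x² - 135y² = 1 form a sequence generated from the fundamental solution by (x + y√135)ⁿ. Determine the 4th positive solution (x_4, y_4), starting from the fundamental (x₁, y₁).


Step 1: Find the fundamental solution (x₁, y₁) of x² - 135y² = 1.
  Expand √135 as a continued fraction. a₀ = ⌊√135⌋ = 11; iterate m_{k+1} = d_k·a_k − m_k, d_{k+1} = (135 − m_{k+1}²)/d_k, a_{k+1} = ⌊(a₀ + m_{k+1})/d_{k+1}⌋ (starting m₀ = 0, d₀ = 1), with convergents p_k = a_k·p_{k-1} + p_{k-2}, q_k = a_k·q_{k-1} + q_{k-2} (p₋₁ = 1, q₋₁ = 0):
  k = 0: a₀ = 11; p₀/q₀ = 11/1; p₀² − 135·q₀² = 121 − 135 = -14.
  k = 1: m = 11, d = 14, a = ⌊(11 + 11)/14⌋ = 1; p/q = (1·11 + 1)/(1·1 + 0) = 12/1; p² − 135·q² = 144 − 135 = 9.
  k = 2: m = 3, d = 9, a = ⌊(11 + 3)/9⌋ = 1; p/q = (1·12 + 11)/(1·1 + 1) = 23/2; p² − 135·q² = 529 − 540 = -11.
  k = 3: m = 6, d = 11, a = ⌊(11 + 6)/11⌋ = 1; p/q = (1·23 + 12)/(1·2 + 1) = 35/3; p² − 135·q² = 1225 − 1215 = 10.
  k = 4: m = 5, d = 10, a = ⌊(11 + 5)/10⌋ = 1; p/q = (1·35 + 23)/(1·3 + 2) = 58/5; p² − 135·q² = 3364 − 3375 = -11.
  k = 5: m = 5, d = 11, a = ⌊(11 + 5)/11⌋ = 1; p/q = (1·58 + 35)/(1·5 + 3) = 93/8; p² − 135·q² = 8649 − 8640 = 9.
  k = 6: m = 6, d = 9, a = ⌊(11 + 6)/9⌋ = 1; p/q = (1·93 + 58)/(1·8 + 5) = 151/13; p² − 135·q² = 22801 − 22815 = -14.
  k = 7: m = 3, d = 14, a = ⌊(11 + 3)/14⌋ = 1; p/q = (1·151 + 93)/(1·13 + 8) = 244/21; p² − 135·q² = 59536 − 59535 = 1.
  The first convergent with p² − 135·q² = 1 gives the fundamental solution (x₁, y₁) = (244, 21).
Step 2: Apply the recurrence (x_{n+1}, y_{n+1}) = (x₁x_n + 135y₁y_n, x₁y_n + y₁x_n) repeatedly.
  From (x_1, y_1) = (244, 21): x_2 = 244·244 + 135·21·21 = 119071; y_2 = 244·21 + 21·244 = 10248.
  From (x_2, y_2) = (119071, 10248): x_3 = 244·119071 + 135·21·10248 = 58106404; y_3 = 244·10248 + 21·119071 = 5001003.
  From (x_3, y_3) = (58106404, 5001003): x_4 = 244·58106404 + 135·21·5001003 = 28355806081; y_4 = 244·5001003 + 21·58106404 = 2440479216.
Step 3: Verify x_4² - 135·y_4² = 804051738503276578561 - 804051738503276578560 = 1 (should be 1). ✓

(x_1, y_1) = (244, 21); (x_4, y_4) = (28355806081, 2440479216).


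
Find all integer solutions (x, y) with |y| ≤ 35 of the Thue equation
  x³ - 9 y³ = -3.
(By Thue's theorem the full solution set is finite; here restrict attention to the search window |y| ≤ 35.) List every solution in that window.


The equation is x³ - 9y³ = -3. For fixed y, x³ = 9·y³ − 3, so a solution requires the RHS to be a perfect cube.
Strategy: iterate y from -35 to 35, compute RHS = 9·y³ − 3, and check whether it is a (positive or negative) perfect cube.
Check small values of y:
  y = 0: RHS = -3 is not a perfect cube.
  y = 1: RHS = 6 is not a perfect cube.
  y = -1: RHS = -12 is not a perfect cube.
  y = 2: RHS = 69 is not a perfect cube.
  y = -2: RHS = -75 is not a perfect cube.
  y = 3: RHS = 240 is not a perfect cube.
  y = -3: RHS = -246 is not a perfect cube.
Continuing the search up to |y| = 35 finds no solutions either.
No (x, y) in the scanned range satisfies the equation.

No integer solutions with |y| ≤ 35.


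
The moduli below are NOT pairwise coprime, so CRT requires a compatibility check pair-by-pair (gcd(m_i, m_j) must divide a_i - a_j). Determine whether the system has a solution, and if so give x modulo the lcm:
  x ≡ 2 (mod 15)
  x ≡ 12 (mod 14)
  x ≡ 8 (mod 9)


Moduli 15, 14, 9 are not pairwise coprime, so CRT works modulo lcm(m_i) when all pairwise compatibility conditions hold.
Pairwise compatibility: gcd(m_i, m_j) must divide a_i - a_j for every pair.
Merge one congruence at a time:
  Start: x ≡ 2 (mod 15).
  Combine with x ≡ 12 (mod 14): gcd(15, 14) = 1; 12 - 2 = 10, which IS divisible by 1, so compatible.
    Write x = 2 + 15·t and substitute into x ≡ 12 (mod 14): 15·t ≡ 12 − 2 = 10 (mod 14).
    Reduce coefficients mod 14: 1·t ≡ 10 (mod 14).
    So t ≡ 10 (mod 14).
    Then x = 2 + 15·10 = 152, valid modulo lcm(15, 14) = 210: x ≡ 152 (mod 210).
  Combine with x ≡ 8 (mod 9): gcd(210, 9) = 3; 8 - 152 = -144, which IS divisible by 3, so compatible.
    Write x = 152 + 210·t and substitute into x ≡ 8 (mod 9): 210·t ≡ 8 − 152 = -144 (mod 9).
    Divide the congruence (and modulus) by g = 3: 70·t ≡ -48 (mod 3).
    Reduce coefficients mod 3: 1·t ≡ 0 (mod 3).
    So t ≡ 0 (mod 3).
    Then x = 152 + 210·0 = 152, valid modulo lcm(210, 9) = 630: x ≡ 152 (mod 630).
Verify: 152 mod 15 = 2, 152 mod 14 = 12, 152 mod 9 = 8.

x ≡ 152 (mod 630).


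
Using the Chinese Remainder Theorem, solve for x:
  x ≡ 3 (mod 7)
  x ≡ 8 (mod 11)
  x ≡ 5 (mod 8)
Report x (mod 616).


Moduli 7, 11, 8 are pairwise coprime; by CRT there is a unique solution modulo M = 7 · 11 · 8 = 616.
Solve pairwise, accumulating the modulus:
  Start with x ≡ 3 (mod 7).
  Combine with x ≡ 8 (mod 11): since gcd(7, 11) = 1, we get a unique residue mod 77.
    Write x = 3 + 7·t and substitute into x ≡ 8 (mod 11): 7·t ≡ 8 − 3 = 5 (mod 11).
    The inverse of 7 mod 11 is 8 (since 7·8 = 56 = 5·11 + 1), so t ≡ 8·5 = 40 ≡ 7 (mod 11).
    Then x = 3 + 7·7 = 52, valid modulo lcm(7, 11) = 77: x ≡ 52 (mod 77).
  Combine with x ≡ 5 (mod 8): since gcd(77, 8) = 1, we get a unique residue mod 616.
    Write x = 52 + 77·t and substitute into x ≡ 5 (mod 8): 77·t ≡ 5 − 52 = -47 (mod 8).
    Reduce coefficients mod 8: 5·t ≡ 1 (mod 8).
    The inverse of 5 mod 8 is 5 (since 5·5 = 25 = 3·8 + 1), so t ≡ 5·1 = 5 ≡ 5 (mod 8).
    Then x = 52 + 77·5 = 437, valid modulo lcm(77, 8) = 616: x ≡ 437 (mod 616).
Verify: 437 mod 7 = 3 ✓, 437 mod 11 = 8 ✓, 437 mod 8 = 5 ✓.

x ≡ 437 (mod 616).


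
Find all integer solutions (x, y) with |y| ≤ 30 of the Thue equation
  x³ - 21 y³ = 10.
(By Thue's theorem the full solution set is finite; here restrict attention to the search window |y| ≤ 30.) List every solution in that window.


The equation is x³ - 21y³ = 10. For fixed y, x³ = 21·y³ + 10, so a solution requires the RHS to be a perfect cube.
Strategy: iterate y from -30 to 30, compute RHS = 21·y³ + 10, and check whether it is a (positive or negative) perfect cube.
Check small values of y:
  y = 0: RHS = 10 is not a perfect cube.
  y = 1: RHS = 31 is not a perfect cube.
  y = -1: RHS = -11 is not a perfect cube.
  y = 2: RHS = 178 is not a perfect cube.
  y = -2: RHS = -158 is not a perfect cube.
  y = 3: RHS = 577 is not a perfect cube.
  y = -3: RHS = -557 is not a perfect cube.
Continuing the search up to |y| = 30 finds no solutions either.
No (x, y) in the scanned range satisfies the equation.

No integer solutions with |y| ≤ 30.


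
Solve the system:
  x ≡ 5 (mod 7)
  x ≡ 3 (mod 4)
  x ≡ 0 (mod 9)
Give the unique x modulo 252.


Moduli 7, 4, 9 are pairwise coprime; by CRT there is a unique solution modulo M = 7 · 4 · 9 = 252.
Solve pairwise, accumulating the modulus:
  Start with x ≡ 5 (mod 7).
  Combine with x ≡ 3 (mod 4): since gcd(7, 4) = 1, we get a unique residue mod 28.
    Write x = 5 + 7·t and substitute into x ≡ 3 (mod 4): 7·t ≡ 3 − 5 = -2 (mod 4).
    Reduce coefficients mod 4: 3·t ≡ 2 (mod 4).
    The inverse of 3 mod 4 is 3 (since 3·3 = 9 = 2·4 + 1), so t ≡ 3·2 = 6 ≡ 2 (mod 4).
    Then x = 5 + 7·2 = 19, valid modulo lcm(7, 4) = 28: x ≡ 19 (mod 28).
  Combine with x ≡ 0 (mod 9): since gcd(28, 9) = 1, we get a unique residue mod 252.
    Write x = 19 + 28·t and substitute into x ≡ 0 (mod 9): 28·t ≡ 0 − 19 = -19 (mod 9).
    Reduce coefficients mod 9: 1·t ≡ 8 (mod 9).
    So t ≡ 8 (mod 9).
    Then x = 19 + 28·8 = 243, valid modulo lcm(28, 9) = 252: x ≡ 243 (mod 252).
Verify: 243 mod 7 = 5 ✓, 243 mod 4 = 3 ✓, 243 mod 9 = 0 ✓.

x ≡ 243 (mod 252).


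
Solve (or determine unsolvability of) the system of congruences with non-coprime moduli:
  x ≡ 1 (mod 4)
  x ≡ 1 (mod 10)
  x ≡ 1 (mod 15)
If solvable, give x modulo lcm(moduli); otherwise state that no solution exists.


Moduli 4, 10, 15 are not pairwise coprime, so CRT works modulo lcm(m_i) when all pairwise compatibility conditions hold.
Pairwise compatibility: gcd(m_i, m_j) must divide a_i - a_j for every pair.
Merge one congruence at a time:
  Start: x ≡ 1 (mod 4).
  Combine with x ≡ 1 (mod 10): gcd(4, 10) = 2; 1 - 1 = 0, which IS divisible by 2, so compatible.
    Write x = 1 + 4·t and substitute into x ≡ 1 (mod 10): 4·t ≡ 1 − 1 = 0 (mod 10).
    Divide the congruence (and modulus) by g = 2: 2·t ≡ 0 (mod 5).
    The inverse of 2 mod 5 is 3 (since 2·3 = 6 = 1·5 + 1), so t ≡ 3·0 = 0 ≡ 0 (mod 5).
    Then x = 1 + 4·0 = 1, valid modulo lcm(4, 10) = 20: x ≡ 1 (mod 20).
  Combine with x ≡ 1 (mod 15): gcd(20, 15) = 5; 1 - 1 = 0, which IS divisible by 5, so compatible.
    Write x = 1 + 20·t and substitute into x ≡ 1 (mod 15): 20·t ≡ 1 − 1 = 0 (mod 15).
    Divide the congruence (and modulus) by g = 5: 4·t ≡ 0 (mod 3).
    Reduce coefficients mod 3: 1·t ≡ 0 (mod 3).
    So t ≡ 0 (mod 3).
    Then x = 1 + 20·0 = 1, valid modulo lcm(20, 15) = 60: x ≡ 1 (mod 60).
Verify: 1 mod 4 = 1, 1 mod 10 = 1, 1 mod 15 = 1.

x ≡ 1 (mod 60).


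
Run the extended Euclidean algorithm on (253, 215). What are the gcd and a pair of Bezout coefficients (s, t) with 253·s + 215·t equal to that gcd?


Euclidean algorithm on (253, 215) — divide until remainder is 0:
  253 = 1 · 215 + 38
  215 = 5 · 38 + 25
  38 = 1 · 25 + 13
  25 = 1 · 13 + 12
  13 = 1 · 12 + 1
  12 = 12 · 1 + 0
gcd(253, 215) = 1.
Track Bezout coefficients alongside the remainders: start with r₀ = 253 = a·1 + b·0 (s = 1, t = 0) and r₁ = 215 = a·0 + b·1 (s = 0, t = 1); each new remainder r_{k+1} = r_{k-1} − q_k·r_k inherits s_{k+1} = s_{k-1} − q_k·s_k, t_{k+1} = t_{k-1} − q_k·t_k, so r_k = a·s_k + b·t_k at every step:
  q = 1: r = 38, s = 1 − 1·0 = 1, t = 0 − 1·1 = -1  (check: 253·1 + 215·(-1) = 38)
  q = 5: r = 25, s = 0 − 5·1 = -5, t = 1 − 5·(-1) = 6  (check: 253·(-5) + 215·6 = 25)
  q = 1: r = 13, s = 1 − 1·(-5) = 6, t = -1 − 1·6 = -7  (check: 253·6 + 215·(-7) = 13)
  q = 1: r = 12, s = -5 − 1·6 = -11, t = 6 − 1·(-7) = 13  (check: 253·(-11) + 215·13 = 12)
  q = 1: r = 1, s = 6 − 1·(-11) = 17, t = -7 − 1·13 = -20  (check: 253·17 + 215·(-20) = 1)
The row with r = 1 (the gcd) gives the Bezout coefficients s = 17, t = -20.
Result: 253 · (17) + 215 · (-20) = 1.

gcd(253, 215) = 1; s = 17, t = -20 (check: 253·17 + 215·(-20) = 1).


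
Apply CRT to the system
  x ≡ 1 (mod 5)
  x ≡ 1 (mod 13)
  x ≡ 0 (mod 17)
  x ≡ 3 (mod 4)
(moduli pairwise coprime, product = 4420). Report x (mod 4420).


Product of moduli M = 5 · 13 · 17 · 4 = 4420.
Merge one congruence at a time:
  Start: x ≡ 1 (mod 5).
  Combine with x ≡ 1 (mod 13); new modulus lcm = 65.
    Write x = 1 + 5·t and substitute into x ≡ 1 (mod 13): 5·t ≡ 1 − 1 = 0 (mod 13).
    The inverse of 5 mod 13 is 8 (since 5·8 = 40 = 3·13 + 1), so t ≡ 8·0 = 0 ≡ 0 (mod 13).
    Then x = 1 + 5·0 = 1, valid modulo lcm(5, 13) = 65: x ≡ 1 (mod 65).
  Combine with x ≡ 0 (mod 17); new modulus lcm = 1105.
    Write x = 1 + 65·t and substitute into x ≡ 0 (mod 17): 65·t ≡ 0 − 1 = -1 (mod 17).
    Reduce coefficients mod 17: 14·t ≡ 16 (mod 17).
    The inverse of 14 mod 17 is 11 (since 14·11 = 154 = 9·17 + 1), so t ≡ 11·16 = 176 ≡ 6 (mod 17).
    Then x = 1 + 65·6 = 391, valid modulo lcm(65, 17) = 1105: x ≡ 391 (mod 1105).
  Combine with x ≡ 3 (mod 4); new modulus lcm = 4420.
    Write x = 391 + 1105·t and substitute into x ≡ 3 (mod 4): 1105·t ≡ 3 − 391 = -388 (mod 4).
    Reduce coefficients mod 4: 1·t ≡ 0 (mod 4).
    So t ≡ 0 (mod 4).
    Then x = 391 + 1105·0 = 391, valid modulo lcm(1105, 4) = 4420: x ≡ 391 (mod 4420).
Verify against each original: 391 mod 5 = 1, 391 mod 13 = 1, 391 mod 17 = 0, 391 mod 4 = 3.

x ≡ 391 (mod 4420).


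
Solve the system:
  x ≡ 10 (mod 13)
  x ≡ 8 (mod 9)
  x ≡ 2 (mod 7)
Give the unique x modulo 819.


Moduli 13, 9, 7 are pairwise coprime; by CRT there is a unique solution modulo M = 13 · 9 · 7 = 819.
Solve pairwise, accumulating the modulus:
  Start with x ≡ 10 (mod 13).
  Combine with x ≡ 8 (mod 9): since gcd(13, 9) = 1, we get a unique residue mod 117.
    Write x = 10 + 13·t and substitute into x ≡ 8 (mod 9): 13·t ≡ 8 − 10 = -2 (mod 9).
    Reduce coefficients mod 9: 4·t ≡ 7 (mod 9).
    The inverse of 4 mod 9 is 7 (since 4·7 = 28 = 3·9 + 1), so t ≡ 7·7 = 49 ≡ 4 (mod 9).
    Then x = 10 + 13·4 = 62, valid modulo lcm(13, 9) = 117: x ≡ 62 (mod 117).
  Combine with x ≡ 2 (mod 7): since gcd(117, 7) = 1, we get a unique residue mod 819.
    Write x = 62 + 117·t and substitute into x ≡ 2 (mod 7): 117·t ≡ 2 − 62 = -60 (mod 7).
    Reduce coefficients mod 7: 5·t ≡ 3 (mod 7).
    The inverse of 5 mod 7 is 3 (since 5·3 = 15 = 2·7 + 1), so t ≡ 3·3 = 9 ≡ 2 (mod 7).
    Then x = 62 + 117·2 = 296, valid modulo lcm(117, 7) = 819: x ≡ 296 (mod 819).
Verify: 296 mod 13 = 10 ✓, 296 mod 9 = 8 ✓, 296 mod 7 = 2 ✓.

x ≡ 296 (mod 819).


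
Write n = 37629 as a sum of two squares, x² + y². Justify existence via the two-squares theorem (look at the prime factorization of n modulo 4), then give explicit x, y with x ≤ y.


Step 1: Factor n = 37629 = 3^2 · 37 · 113.
Step 2: Check the mod-4 condition on each prime factor: 3 ≡ 3 (mod 4), exponent 2 (must be even); 37 ≡ 1 (mod 4), exponent 1; 113 ≡ 1 (mod 4), exponent 1.
All primes ≡ 3 (mod 4) appear to even exponent (or don't appear), so by the two-squares theorem n IS expressible as a sum of two squares.
Step 3: Build a representation. Group n = k² · m with k = 3 and m = 37 · 113 = 4181 (a product of primes ≡ 1 (mod 4)); a representation of m scales to one of n via (k·x)² + (k·y)² = k²(x² + y²). Each prime p ≡ 1 (mod 4) is itself a sum of two squares; find a² by testing p − a² for a perfect square:
  37: 37 − 1² = 36 = 6² ⇒ 37 = 1² + 6².
  113: 113 − 1² = 112, 113 − 2² = 109, 113 − 3² = 104, 113 − 4² = 97, 113 − 5² = 88, 113 − 6² = 77, 113 − 7² = 64 = 8² ⇒ 113 = 7² + 8².
  Combine using the Brahmagupta–Fibonacci identity (a² + b²)(c² + d²) = (ac − bd)² + (ad + bc)² = (ac + bd)² + (ad − bc)²:
  37 · 113 = 4181: from (1² + 6²)(7² + 8²), take (1·7 − 6·8, 1·8 + 6·7) = (7 − 48, 8 + 42) = (-41, 50); dropping signs (only squares matter) gives (41, 50); check 41² + 50² = 1681 + 2500 = 4181 ✓.
  Scale by k = 3: (3·41, 3·50) = (123, 150).
Step 4: Order so x ≤ y and verify: 123² + 150² = 15129 + 22500 = 37629 = n. ✓

n = 37629 = 123² + 150² (one valid representation with x ≤ y).


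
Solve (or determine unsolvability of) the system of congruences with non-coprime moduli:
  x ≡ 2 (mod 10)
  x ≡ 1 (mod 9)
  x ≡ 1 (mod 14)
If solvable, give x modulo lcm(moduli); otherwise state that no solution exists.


Moduli 10, 9, 14 are not pairwise coprime, so CRT works modulo lcm(m_i) when all pairwise compatibility conditions hold.
Pairwise compatibility: gcd(m_i, m_j) must divide a_i - a_j for every pair.
Merge one congruence at a time:
  Start: x ≡ 2 (mod 10).
  Combine with x ≡ 1 (mod 9): gcd(10, 9) = 1; 1 - 2 = -1, which IS divisible by 1, so compatible.
    Write x = 2 + 10·t and substitute into x ≡ 1 (mod 9): 10·t ≡ 1 − 2 = -1 (mod 9).
    Reduce coefficients mod 9: 1·t ≡ 8 (mod 9).
    So t ≡ 8 (mod 9).
    Then x = 2 + 10·8 = 82, valid modulo lcm(10, 9) = 90: x ≡ 82 (mod 90).
  Combine with x ≡ 1 (mod 14): gcd(90, 14) = 2, and 1 - 82 = -81 is NOT divisible by 2.
    ⇒ system is inconsistent (no integer solution).

No solution (the system is inconsistent).


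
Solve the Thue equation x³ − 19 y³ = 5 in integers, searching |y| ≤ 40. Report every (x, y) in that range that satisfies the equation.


The equation is x³ - 19y³ = 5. For fixed y, x³ = 19·y³ + 5, so a solution requires the RHS to be a perfect cube.
Strategy: iterate y from -40 to 40, compute RHS = 19·y³ + 5, and check whether it is a (positive or negative) perfect cube.
Check small values of y:
  y = 0: RHS = 5 is not a perfect cube.
  y = 1: RHS = 24 is not a perfect cube.
  y = -1: RHS = -14 is not a perfect cube.
  y = 2: RHS = 157 is not a perfect cube.
  y = -2: RHS = -147 is not a perfect cube.
  y = 3: RHS = 518 is not a perfect cube.
  y = -3: RHS = -508 is not a perfect cube.
Continuing the search up to |y| = 40 finds no solutions either.
No (x, y) in the scanned range satisfies the equation.

No integer solutions with |y| ≤ 40.


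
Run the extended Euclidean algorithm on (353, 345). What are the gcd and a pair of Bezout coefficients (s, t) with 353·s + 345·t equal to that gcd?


Euclidean algorithm on (353, 345) — divide until remainder is 0:
  353 = 1 · 345 + 8
  345 = 43 · 8 + 1
  8 = 8 · 1 + 0
gcd(353, 345) = 1.
Track Bezout coefficients alongside the remainders: start with r₀ = 353 = a·1 + b·0 (s = 1, t = 0) and r₁ = 345 = a·0 + b·1 (s = 0, t = 1); each new remainder r_{k+1} = r_{k-1} − q_k·r_k inherits s_{k+1} = s_{k-1} − q_k·s_k, t_{k+1} = t_{k-1} − q_k·t_k, so r_k = a·s_k + b·t_k at every step:
  q = 1: r = 8, s = 1 − 1·0 = 1, t = 0 − 1·1 = -1  (check: 353·1 + 345·(-1) = 8)
  q = 43: r = 1, s = 0 − 43·1 = -43, t = 1 − 43·(-1) = 44  (check: 353·(-43) + 345·44 = 1)
The row with r = 1 (the gcd) gives the Bezout coefficients s = -43, t = 44.
Result: 353 · (-43) + 345 · (44) = 1.

gcd(353, 345) = 1; s = -43, t = 44 (check: 353·(-43) + 345·44 = 1).


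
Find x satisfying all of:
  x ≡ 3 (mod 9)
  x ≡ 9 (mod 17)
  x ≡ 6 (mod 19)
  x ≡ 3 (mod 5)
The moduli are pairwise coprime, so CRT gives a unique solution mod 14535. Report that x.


Product of moduli M = 9 · 17 · 19 · 5 = 14535.
Merge one congruence at a time:
  Start: x ≡ 3 (mod 9).
  Combine with x ≡ 9 (mod 17); new modulus lcm = 153.
    Write x = 3 + 9·t and substitute into x ≡ 9 (mod 17): 9·t ≡ 9 − 3 = 6 (mod 17).
    The inverse of 9 mod 17 is 2 (since 9·2 = 18 = 1·17 + 1), so t ≡ 2·6 = 12 ≡ 12 (mod 17).
    Then x = 3 + 9·12 = 111, valid modulo lcm(9, 17) = 153: x ≡ 111 (mod 153).
  Combine with x ≡ 6 (mod 19); new modulus lcm = 2907.
    Write x = 111 + 153·t and substitute into x ≡ 6 (mod 19): 153·t ≡ 6 − 111 = -105 (mod 19).
    Reduce coefficients mod 19: 1·t ≡ 9 (mod 19).
    So t ≡ 9 (mod 19).
    Then x = 111 + 153·9 = 1488, valid modulo lcm(153, 19) = 2907: x ≡ 1488 (mod 2907).
  Combine with x ≡ 3 (mod 5); new modulus lcm = 14535.
    Write x = 1488 + 2907·t and substitute into x ≡ 3 (mod 5): 2907·t ≡ 3 − 1488 = -1485 (mod 5).
    Reduce coefficients mod 5: 2·t ≡ 0 (mod 5).
    The inverse of 2 mod 5 is 3 (since 2·3 = 6 = 1·5 + 1), so t ≡ 3·0 = 0 ≡ 0 (mod 5).
    Then x = 1488 + 2907·0 = 1488, valid modulo lcm(2907, 5) = 14535: x ≡ 1488 (mod 14535).
Verify against each original: 1488 mod 9 = 3, 1488 mod 17 = 9, 1488 mod 19 = 6, 1488 mod 5 = 3.

x ≡ 1488 (mod 14535).


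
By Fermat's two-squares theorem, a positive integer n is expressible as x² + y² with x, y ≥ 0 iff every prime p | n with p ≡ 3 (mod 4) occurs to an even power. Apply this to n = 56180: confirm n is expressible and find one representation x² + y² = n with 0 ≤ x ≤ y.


Step 1: Factor n = 56180 = 2^2 · 5 · 53^2.
Step 2: Check the mod-4 condition on each prime factor: 2 = 2 (special); 5 ≡ 1 (mod 4), exponent 1; 53 ≡ 1 (mod 4), exponent 2.
All primes ≡ 3 (mod 4) appear to even exponent (or don't appear), so by the two-squares theorem n IS expressible as a sum of two squares.
Step 3: Build a representation. Group n = k² · m with k = 2 and m = 5 · 53 · 53 = 14045 (a product of primes ≡ 1 (mod 4)); a representation of m scales to one of n via (k·x)² + (k·y)² = k²(x² + y²). Each prime p ≡ 1 (mod 4) is itself a sum of two squares; find a² by testing p − a² for a perfect square:
  5: 5 − 1² = 4 = 2² ⇒ 5 = 1² + 2².
  53: 53 − 1² = 52, 53 − 2² = 49 = 7² ⇒ 53 = 2² + 7².
  Combine using the Brahmagupta–Fibonacci identity (a² + b²)(c² + d²) = (ac − bd)² + (ad + bc)² = (ac + bd)² + (ad − bc)²:
  5 · 53 = 265: from (1² + 2²)(2² + 7²), take (1·2 − 2·7, 1·7 + 2·2) = (2 − 14, 7 + 4) = (-12, 11); dropping signs (only squares matter) gives (12, 11); check 12² + 11² = 144 + 121 = 265 ✓.
  265 · 53 = 14045: from (12² + 11²)(2² + 7²), take (12·2 − 11·7, 12·7 + 11·2) = (24 − 77, 84 + 22) = (-53, 106); dropping signs (only squares matter) gives (53, 106); check 53² + 106² = 2809 + 11236 = 14045 ✓.
  Scale by k = 2: (2·53, 2·106) = (106, 212).
Step 4: Order so x ≤ y and verify: 106² + 212² = 11236 + 44944 = 56180 = n. ✓

n = 56180 = 106² + 212² (one valid representation with x ≤ y).


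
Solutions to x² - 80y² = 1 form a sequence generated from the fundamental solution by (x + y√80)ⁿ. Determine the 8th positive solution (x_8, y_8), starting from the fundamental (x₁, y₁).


Step 1: Find the fundamental solution (x₁, y₁) of x² - 80y² = 1.
  Expand √80 as a continued fraction. a₀ = ⌊√80⌋ = 8; iterate m_{k+1} = d_k·a_k − m_k, d_{k+1} = (80 − m_{k+1}²)/d_k, a_{k+1} = ⌊(a₀ + m_{k+1})/d_{k+1}⌋ (starting m₀ = 0, d₀ = 1), with convergents p_k = a_k·p_{k-1} + p_{k-2}, q_k = a_k·q_{k-1} + q_{k-2} (p₋₁ = 1, q₋₁ = 0):
  k = 0: a₀ = 8; p₀/q₀ = 8/1; p₀² − 80·q₀² = 64 − 80 = -16.
  k = 1: m = 8, d = 16, a = ⌊(8 + 8)/16⌋ = 1; p/q = (1·8 + 1)/(1·1 + 0) = 9/1; p² − 80·q² = 81 − 80 = 1.
  The first convergent with p² − 80·q² = 1 gives the fundamental solution (x₁, y₁) = (9, 1).
Step 2: Apply the recurrence (x_{n+1}, y_{n+1}) = (x₁x_n + 80y₁y_n, x₁y_n + y₁x_n) repeatedly.
  From (x_1, y_1) = (9, 1): x_2 = 9·9 + 80·1·1 = 161; y_2 = 9·1 + 1·9 = 18.
  From (x_2, y_2) = (161, 18): x_3 = 9·161 + 80·1·18 = 2889; y_3 = 9·18 + 1·161 = 323.
  From (x_3, y_3) = (2889, 323): x_4 = 9·2889 + 80·1·323 = 51841; y_4 = 9·323 + 1·2889 = 5796.
  From (x_4, y_4) = (51841, 5796): x_5 = 9·51841 + 80·1·5796 = 930249; y_5 = 9·5796 + 1·51841 = 104005.
  From (x_5, y_5) = (930249, 104005): x_6 = 9·930249 + 80·1·104005 = 16692641; y_6 = 9·104005 + 1·930249 = 1866294.
  From (x_6, y_6) = (16692641, 1866294): x_7 = 9·16692641 + 80·1·1866294 = 299537289; y_7 = 9·1866294 + 1·16692641 = 33489287.
  From (x_7, y_7) = (299537289, 33489287): x_8 = 9·299537289 + 80·1·33489287 = 5374978561; y_8 = 9·33489287 + 1·299537289 = 600940872.
Step 3: Verify x_8² - 80·y_8² = 28890394531209630721 - 28890394531209630720 = 1 (should be 1). ✓

(x_1, y_1) = (9, 1); (x_8, y_8) = (5374978561, 600940872).


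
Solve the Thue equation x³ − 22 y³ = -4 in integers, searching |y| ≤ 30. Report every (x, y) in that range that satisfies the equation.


The equation is x³ - 22y³ = -4. For fixed y, x³ = 22·y³ − 4, so a solution requires the RHS to be a perfect cube.
Strategy: iterate y from -30 to 30, compute RHS = 22·y³ − 4, and check whether it is a (positive or negative) perfect cube.
Check small values of y:
  y = 0: RHS = -4 is not a perfect cube.
  y = 1: RHS = 18 is not a perfect cube.
  y = -1: RHS = -26 is not a perfect cube.
  y = 2: RHS = 172 is not a perfect cube.
  y = -2: RHS = -180 is not a perfect cube.
  y = 3: RHS = 590 is not a perfect cube.
  y = -3: RHS = -598 is not a perfect cube.
Continuing the search up to |y| = 30 finds no solutions either.
No (x, y) in the scanned range satisfies the equation.

No integer solutions with |y| ≤ 30.


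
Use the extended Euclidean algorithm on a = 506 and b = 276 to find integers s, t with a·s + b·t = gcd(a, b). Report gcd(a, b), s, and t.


Euclidean algorithm on (506, 276) — divide until remainder is 0:
  506 = 1 · 276 + 230
  276 = 1 · 230 + 46
  230 = 5 · 46 + 0
gcd(506, 276) = 46.
Track Bezout coefficients alongside the remainders: start with r₀ = 506 = a·1 + b·0 (s = 1, t = 0) and r₁ = 276 = a·0 + b·1 (s = 0, t = 1); each new remainder r_{k+1} = r_{k-1} − q_k·r_k inherits s_{k+1} = s_{k-1} − q_k·s_k, t_{k+1} = t_{k-1} − q_k·t_k, so r_k = a·s_k + b·t_k at every step:
  q = 1: r = 230, s = 1 − 1·0 = 1, t = 0 − 1·1 = -1  (check: 506·1 + 276·(-1) = 230)
  q = 1: r = 46, s = 0 − 1·1 = -1, t = 1 − 1·(-1) = 2  (check: 506·(-1) + 276·2 = 46)
The row with r = 46 (the gcd) gives the Bezout coefficients s = -1, t = 2.
Result: 506 · (-1) + 276 · (2) = 46.

gcd(506, 276) = 46; s = -1, t = 2 (check: 506·(-1) + 276·2 = 46).


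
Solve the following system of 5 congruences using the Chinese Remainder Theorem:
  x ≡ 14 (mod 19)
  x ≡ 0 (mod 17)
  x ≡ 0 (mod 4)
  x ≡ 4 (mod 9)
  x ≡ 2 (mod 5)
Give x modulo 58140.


Product of moduli M = 19 · 17 · 4 · 9 · 5 = 58140.
Merge one congruence at a time:
  Start: x ≡ 14 (mod 19).
  Combine with x ≡ 0 (mod 17); new modulus lcm = 323.
    Write x = 14 + 19·t and substitute into x ≡ 0 (mod 17): 19·t ≡ 0 − 14 = -14 (mod 17).
    Reduce coefficients mod 17: 2·t ≡ 3 (mod 17).
    The inverse of 2 mod 17 is 9 (since 2·9 = 18 = 1·17 + 1), so t ≡ 9·3 = 27 ≡ 10 (mod 17).
    Then x = 14 + 19·10 = 204, valid modulo lcm(19, 17) = 323: x ≡ 204 (mod 323).
  Combine with x ≡ 0 (mod 4); new modulus lcm = 1292.
    Write x = 204 + 323·t and substitute into x ≡ 0 (mod 4): 323·t ≡ 0 − 204 = -204 (mod 4).
    Reduce coefficients mod 4: 3·t ≡ 0 (mod 4).
    The inverse of 3 mod 4 is 3 (since 3·3 = 9 = 2·4 + 1), so t ≡ 3·0 = 0 ≡ 0 (mod 4).
    Then x = 204 + 323·0 = 204, valid modulo lcm(323, 4) = 1292: x ≡ 204 (mod 1292).
  Combine with x ≡ 4 (mod 9); new modulus lcm = 11628.
    Write x = 204 + 1292·t and substitute into x ≡ 4 (mod 9): 1292·t ≡ 4 − 204 = -200 (mod 9).
    Reduce coefficients mod 9: 5·t ≡ 7 (mod 9).
    The inverse of 5 mod 9 is 2 (since 5·2 = 10 = 1·9 + 1), so t ≡ 2·7 = 14 ≡ 5 (mod 9).
    Then x = 204 + 1292·5 = 6664, valid modulo lcm(1292, 9) = 11628: x ≡ 6664 (mod 11628).
  Combine with x ≡ 2 (mod 5); new modulus lcm = 58140.
    Write x = 6664 + 11628·t and substitute into x ≡ 2 (mod 5): 11628·t ≡ 2 − 6664 = -6662 (mod 5).
    Reduce coefficients mod 5: 3·t ≡ 3 (mod 5).
    The inverse of 3 mod 5 is 2 (since 3·2 = 6 = 1·5 + 1), so t ≡ 2·3 = 6 ≡ 1 (mod 5).
    Then x = 6664 + 11628·1 = 18292, valid modulo lcm(11628, 5) = 58140: x ≡ 18292 (mod 58140).
Verify against each original: 18292 mod 19 = 14, 18292 mod 17 = 0, 18292 mod 4 = 0, 18292 mod 9 = 4, 18292 mod 5 = 2.

x ≡ 18292 (mod 58140).


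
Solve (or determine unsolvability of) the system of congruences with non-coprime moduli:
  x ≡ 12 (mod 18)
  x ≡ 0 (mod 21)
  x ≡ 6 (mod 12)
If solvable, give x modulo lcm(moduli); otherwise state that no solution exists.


Moduli 18, 21, 12 are not pairwise coprime, so CRT works modulo lcm(m_i) when all pairwise compatibility conditions hold.
Pairwise compatibility: gcd(m_i, m_j) must divide a_i - a_j for every pair.
Merge one congruence at a time:
  Start: x ≡ 12 (mod 18).
  Combine with x ≡ 0 (mod 21): gcd(18, 21) = 3; 0 - 12 = -12, which IS divisible by 3, so compatible.
    Write x = 12 + 18·t and substitute into x ≡ 0 (mod 21): 18·t ≡ 0 − 12 = -12 (mod 21).
    Divide the congruence (and modulus) by g = 3: 6·t ≡ -4 (mod 7).
    Reduce coefficients mod 7: 6·t ≡ 3 (mod 7).
    The inverse of 6 mod 7 is 6 (since 6·6 = 36 = 5·7 + 1), so t ≡ 6·3 = 18 ≡ 4 (mod 7).
    Then x = 12 + 18·4 = 84, valid modulo lcm(18, 21) = 126: x ≡ 84 (mod 126).
  Combine with x ≡ 6 (mod 12): gcd(126, 12) = 6; 6 - 84 = -78, which IS divisible by 6, so compatible.
    Write x = 84 + 126·t and substitute into x ≡ 6 (mod 12): 126·t ≡ 6 − 84 = -78 (mod 12).
    Divide the congruence (and modulus) by g = 6: 21·t ≡ -13 (mod 2).
    Reduce coefficients mod 2: 1·t ≡ 1 (mod 2).
    So t ≡ 1 (mod 2).
    Then x = 84 + 126·1 = 210, valid modulo lcm(126, 12) = 252: x ≡ 210 (mod 252).
Verify: 210 mod 18 = 12, 210 mod 21 = 0, 210 mod 12 = 6.

x ≡ 210 (mod 252).


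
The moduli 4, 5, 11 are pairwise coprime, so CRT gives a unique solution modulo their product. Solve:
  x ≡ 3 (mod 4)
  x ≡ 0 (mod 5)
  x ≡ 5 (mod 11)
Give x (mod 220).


Moduli 4, 5, 11 are pairwise coprime; by CRT there is a unique solution modulo M = 4 · 5 · 11 = 220.
Solve pairwise, accumulating the modulus:
  Start with x ≡ 3 (mod 4).
  Combine with x ≡ 0 (mod 5): since gcd(4, 5) = 1, we get a unique residue mod 20.
    Write x = 3 + 4·t and substitute into x ≡ 0 (mod 5): 4·t ≡ 0 − 3 = -3 (mod 5).
    Reduce coefficients mod 5: 4·t ≡ 2 (mod 5).
    The inverse of 4 mod 5 is 4 (since 4·4 = 16 = 3·5 + 1), so t ≡ 4·2 = 8 ≡ 3 (mod 5).
    Then x = 3 + 4·3 = 15, valid modulo lcm(4, 5) = 20: x ≡ 15 (mod 20).
  Combine with x ≡ 5 (mod 11): since gcd(20, 11) = 1, we get a unique residue mod 220.
    Write x = 15 + 20·t and substitute into x ≡ 5 (mod 11): 20·t ≡ 5 − 15 = -10 (mod 11).
    Reduce coefficients mod 11: 9·t ≡ 1 (mod 11).
    The inverse of 9 mod 11 is 5 (since 9·5 = 45 = 4·11 + 1), so t ≡ 5·1 = 5 ≡ 5 (mod 11).
    Then x = 15 + 20·5 = 115, valid modulo lcm(20, 11) = 220: x ≡ 115 (mod 220).
Verify: 115 mod 4 = 3 ✓, 115 mod 5 = 0 ✓, 115 mod 11 = 5 ✓.

x ≡ 115 (mod 220).


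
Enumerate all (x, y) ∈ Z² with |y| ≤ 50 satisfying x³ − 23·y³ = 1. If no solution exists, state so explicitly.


The equation is x³ - 23y³ = 1. For fixed y, x³ = 23·y³ + 1, so a solution requires the RHS to be a perfect cube.
Strategy: iterate y from -50 to 50, compute RHS = 23·y³ + 1, and check whether it is a (positive or negative) perfect cube.
Check small values of y:
  y = 0: RHS = 1 = (1)³ ⇒ x = 1 works.
  y = 1: RHS = 24 is not a perfect cube.
  y = -1: RHS = -22 is not a perfect cube.
  y = 2: RHS = 185 is not a perfect cube.
  y = -2: RHS = -183 is not a perfect cube.
  y = 3: RHS = 622 is not a perfect cube.
  y = -3: RHS = -620 is not a perfect cube.
Continuing the search up to |y| = 50 finds no further solutions beyond those listed.
Collected solutions: (1, 0).

Solutions (with |y| ≤ 50): (1, 0).


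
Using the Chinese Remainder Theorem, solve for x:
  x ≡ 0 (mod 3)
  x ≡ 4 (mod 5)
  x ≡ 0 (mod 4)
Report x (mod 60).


Moduli 3, 5, 4 are pairwise coprime; by CRT there is a unique solution modulo M = 3 · 5 · 4 = 60.
Solve pairwise, accumulating the modulus:
  Start with x ≡ 0 (mod 3).
  Combine with x ≡ 4 (mod 5): since gcd(3, 5) = 1, we get a unique residue mod 15.
    Write x = 0 + 3·t and substitute into x ≡ 4 (mod 5): 3·t ≡ 4 − 0 = 4 (mod 5).
    The inverse of 3 mod 5 is 2 (since 3·2 = 6 = 1·5 + 1), so t ≡ 2·4 = 8 ≡ 3 (mod 5).
    Then x = 0 + 3·3 = 9, valid modulo lcm(3, 5) = 15: x ≡ 9 (mod 15).
  Combine with x ≡ 0 (mod 4): since gcd(15, 4) = 1, we get a unique residue mod 60.
    Write x = 9 + 15·t and substitute into x ≡ 0 (mod 4): 15·t ≡ 0 − 9 = -9 (mod 4).
    Reduce coefficients mod 4: 3·t ≡ 3 (mod 4).
    The inverse of 3 mod 4 is 3 (since 3·3 = 9 = 2·4 + 1), so t ≡ 3·3 = 9 ≡ 1 (mod 4).
    Then x = 9 + 15·1 = 24, valid modulo lcm(15, 4) = 60: x ≡ 24 (mod 60).
Verify: 24 mod 3 = 0 ✓, 24 mod 5 = 4 ✓, 24 mod 4 = 0 ✓.

x ≡ 24 (mod 60).


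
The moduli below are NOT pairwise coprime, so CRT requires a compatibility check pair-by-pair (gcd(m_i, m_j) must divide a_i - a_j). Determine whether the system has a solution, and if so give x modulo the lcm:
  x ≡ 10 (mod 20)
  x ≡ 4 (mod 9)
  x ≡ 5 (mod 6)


Moduli 20, 9, 6 are not pairwise coprime, so CRT works modulo lcm(m_i) when all pairwise compatibility conditions hold.
Pairwise compatibility: gcd(m_i, m_j) must divide a_i - a_j for every pair.
Merge one congruence at a time:
  Start: x ≡ 10 (mod 20).
  Combine with x ≡ 4 (mod 9): gcd(20, 9) = 1; 4 - 10 = -6, which IS divisible by 1, so compatible.
    Write x = 10 + 20·t and substitute into x ≡ 4 (mod 9): 20·t ≡ 4 − 10 = -6 (mod 9).
    Reduce coefficients mod 9: 2·t ≡ 3 (mod 9).
    The inverse of 2 mod 9 is 5 (since 2·5 = 10 = 1·9 + 1), so t ≡ 5·3 = 15 ≡ 6 (mod 9).
    Then x = 10 + 20·6 = 130, valid modulo lcm(20, 9) = 180: x ≡ 130 (mod 180).
  Combine with x ≡ 5 (mod 6): gcd(180, 6) = 6, and 5 - 130 = -125 is NOT divisible by 6.
    ⇒ system is inconsistent (no integer solution).

No solution (the system is inconsistent).
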